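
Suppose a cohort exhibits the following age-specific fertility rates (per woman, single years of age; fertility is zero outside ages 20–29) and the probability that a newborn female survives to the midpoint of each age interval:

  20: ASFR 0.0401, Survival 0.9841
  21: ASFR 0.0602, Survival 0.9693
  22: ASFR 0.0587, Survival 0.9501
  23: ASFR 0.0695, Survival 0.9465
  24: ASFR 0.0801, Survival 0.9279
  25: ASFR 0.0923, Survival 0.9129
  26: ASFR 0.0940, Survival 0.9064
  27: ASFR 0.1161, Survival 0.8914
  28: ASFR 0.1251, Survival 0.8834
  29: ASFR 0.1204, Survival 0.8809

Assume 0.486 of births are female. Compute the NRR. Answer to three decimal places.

Proportion female at birth = 0.486.
Survival-weighted fertility by age (1·fₓ·Sₓ):
  20: 1 × 0.0401 × 0.9841 = 0.03946
  21: 1 × 0.0602 × 0.9693 = 0.05835
  22: 1 × 0.0587 × 0.9501 = 0.05577
  23: 1 × 0.0695 × 0.9465 = 0.06578
  24: 1 × 0.0801 × 0.9279 = 0.07432
  25: 1 × 0.0923 × 0.9129 = 0.08426
  26: 1 × 0.0940 × 0.9064 = 0.08520
  27: 1 × 0.1161 × 0.8914 = 0.10349
  28: 1 × 0.1251 × 0.8834 = 0.11051
  29: 1 × 0.1204 × 0.8809 = 0.10606
Sum = 0.78320
NRR = 0.486 × 0.78320 = 0.38064
NRR < 1, so the cohort does not fully replace itself.

0.381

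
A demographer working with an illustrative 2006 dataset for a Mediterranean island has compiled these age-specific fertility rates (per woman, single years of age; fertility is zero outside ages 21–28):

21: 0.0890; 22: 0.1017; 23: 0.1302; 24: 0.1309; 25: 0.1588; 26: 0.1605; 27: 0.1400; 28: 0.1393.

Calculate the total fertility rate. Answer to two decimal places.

1.05

Sum of ASFRs = 0.0890 + 0.1017 + 0.1302 + 0.1309 + 0.1588 + 0.1605 + 0.1400 + 0.1393 = 1.0504
TFR = 1.0504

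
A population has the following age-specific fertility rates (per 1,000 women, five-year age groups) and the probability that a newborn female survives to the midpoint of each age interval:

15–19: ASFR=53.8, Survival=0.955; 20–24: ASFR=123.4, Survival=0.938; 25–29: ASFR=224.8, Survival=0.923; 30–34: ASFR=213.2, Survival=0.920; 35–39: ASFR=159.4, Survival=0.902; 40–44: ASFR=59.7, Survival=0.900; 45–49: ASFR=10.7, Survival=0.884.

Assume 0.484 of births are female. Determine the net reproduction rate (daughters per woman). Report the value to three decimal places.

Proportion female at birth = 0.484.
Survival-weighted fertility by age (5·fₓ·Sₓ):
  15–19: 5 × 53.8/1000 × 0.955 = 0.25690
  20–24: 5 × 123.4/1000 × 0.938 = 0.57875
  25–29: 5 × 224.8/1000 × 0.923 = 1.03745
  30–34: 5 × 213.2/1000 × 0.920 = 0.98072
  35–39: 5 × 159.4/1000 × 0.902 = 0.71889
  40–44: 5 × 59.7/1000 × 0.900 = 0.26865
  45–49: 5 × 10.7/1000 × 0.884 = 0.04729
Sum = 3.88865
NRR = 0.484 × 3.88865 = 1.88211

1.882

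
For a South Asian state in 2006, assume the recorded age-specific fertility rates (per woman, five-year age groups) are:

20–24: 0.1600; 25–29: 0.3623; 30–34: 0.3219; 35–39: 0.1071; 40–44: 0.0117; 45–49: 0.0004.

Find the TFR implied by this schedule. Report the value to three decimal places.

Sum of ASFRs = 0.1600 + 0.3623 + 0.3219 + 0.1071 + 0.0117 + 0.0004 = 0.9634
TFR = 5 × 0.9634 = 4.817

4.817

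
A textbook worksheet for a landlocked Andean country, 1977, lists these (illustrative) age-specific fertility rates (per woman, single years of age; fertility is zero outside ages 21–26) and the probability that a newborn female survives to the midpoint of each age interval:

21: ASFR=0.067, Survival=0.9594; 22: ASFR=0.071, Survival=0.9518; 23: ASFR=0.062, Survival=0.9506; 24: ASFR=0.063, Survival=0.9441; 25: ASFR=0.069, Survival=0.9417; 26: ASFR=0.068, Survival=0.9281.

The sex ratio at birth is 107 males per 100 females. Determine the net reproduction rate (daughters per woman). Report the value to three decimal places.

0.183

Proportion female at birth = 100 / (100 + 107) = 0.48309.
Weighting each age-specific rate by interval width and survival:
  21: 1 × 0.067 × 0.9594 = 0.06428
  22: 1 × 0.071 × 0.9518 = 0.06758
  23: 1 × 0.062 × 0.9506 = 0.05894
  24: 1 × 0.063 × 0.9441 = 0.05948
  25: 1 × 0.069 × 0.9417 = 0.06498
  26: 1 × 0.068 × 0.9281 = 0.06311
Sum = 0.37837
NRR = 0.48309 × 0.37837 = 0.18279
An NRR under 1 implies long-run decline under these rates.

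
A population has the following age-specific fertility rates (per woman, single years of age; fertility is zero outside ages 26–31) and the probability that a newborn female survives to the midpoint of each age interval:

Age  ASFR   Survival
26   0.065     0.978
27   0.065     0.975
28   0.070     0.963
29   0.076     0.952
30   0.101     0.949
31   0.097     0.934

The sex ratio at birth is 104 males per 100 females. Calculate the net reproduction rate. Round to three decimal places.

Proportion female at birth = 100 / (100 + 104) = 0.49020.
Survival-weighted fertility by age (1·fₓ·Sₓ):
  26: 1 × 0.065 × 0.978 = 0.06357
  27: 1 × 0.065 × 0.975 = 0.06338
  28: 1 × 0.070 × 0.963 = 0.06741
  29: 1 × 0.076 × 0.952 = 0.07235
  30: 1 × 0.101 × 0.949 = 0.09585
  31: 1 × 0.097 × 0.934 = 0.09060
Sum = 0.45316
NRR = 0.49020 × 0.45316 = 0.22214
NRR < 1, so the cohort does not fully replace itself.

0.222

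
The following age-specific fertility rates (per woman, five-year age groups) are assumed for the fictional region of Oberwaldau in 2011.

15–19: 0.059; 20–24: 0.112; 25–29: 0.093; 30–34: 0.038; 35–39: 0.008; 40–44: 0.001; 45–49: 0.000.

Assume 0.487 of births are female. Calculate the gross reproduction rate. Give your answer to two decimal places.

0.76

Proportion female at birth = 0.487.
Sum of ASFRs = 0.059 + 0.112 + 0.093 + 0.038 + 0.008 + 0.001 + 0.000 = 0.311
TFR = 5 × 0.311 = 1.555
GRR = 0.487 × 1.555 = 0.75729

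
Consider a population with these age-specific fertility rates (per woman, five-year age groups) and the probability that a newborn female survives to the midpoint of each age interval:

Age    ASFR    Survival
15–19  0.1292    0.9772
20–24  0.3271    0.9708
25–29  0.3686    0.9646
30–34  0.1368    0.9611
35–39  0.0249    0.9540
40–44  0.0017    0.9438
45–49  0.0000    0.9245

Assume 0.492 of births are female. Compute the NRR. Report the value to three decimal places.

Proportion female at birth = 0.492.
Survival-weighted fertility by age (5·fₓ·Sₓ):
  15–19: 5 × 0.1292 × 0.9772 = 0.63127
  20–24: 5 × 0.3271 × 0.9708 = 1.58774
  25–29: 5 × 0.3686 × 0.9646 = 1.77776
  30–34: 5 × 0.1368 × 0.9611 = 0.65739
  35–39: 5 × 0.0249 × 0.9540 = 0.11877
  40–44: 5 × 0.0017 × 0.9438 = 0.00802
  45–49: 5 × 0.0000 × 0.9245 = 0.00000
Sum = 4.78095
NRR = 0.492 × 4.78095 = 2.35223
With NRR above 1 the population is above replacement fertility.

2.352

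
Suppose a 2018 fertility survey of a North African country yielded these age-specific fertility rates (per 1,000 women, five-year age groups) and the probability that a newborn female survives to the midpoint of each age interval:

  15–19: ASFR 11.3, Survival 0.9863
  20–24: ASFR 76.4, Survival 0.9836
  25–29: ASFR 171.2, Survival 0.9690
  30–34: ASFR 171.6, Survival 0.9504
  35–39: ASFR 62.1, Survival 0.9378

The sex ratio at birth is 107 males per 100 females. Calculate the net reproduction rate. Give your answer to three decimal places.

Proportion female at birth = 100 / (100 + 107) = 0.48309.
Survival-weighted fertility by age (5·fₓ·Sₓ):
  15–19: 5 × 11.3/1000 × 0.9863 = 0.05573
  20–24: 5 × 76.4/1000 × 0.9836 = 0.37574
  25–29: 5 × 171.2/1000 × 0.9690 = 0.82946
  30–34: 5 × 171.6/1000 × 0.9504 = 0.81544
  35–39: 5 × 62.1/1000 × 0.9378 = 0.29119
Sum = 2.36756
NRR = 0.48309 × 2.36756 = 1.14374

1.144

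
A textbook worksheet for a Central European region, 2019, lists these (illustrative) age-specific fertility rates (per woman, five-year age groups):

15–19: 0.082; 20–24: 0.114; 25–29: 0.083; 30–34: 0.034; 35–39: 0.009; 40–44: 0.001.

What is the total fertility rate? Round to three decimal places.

Sum of ASFRs = 0.082 + 0.114 + 0.083 + 0.034 + 0.009 + 0.001 = 0.323
TFR = 5 × 0.323 = 1.615

1.615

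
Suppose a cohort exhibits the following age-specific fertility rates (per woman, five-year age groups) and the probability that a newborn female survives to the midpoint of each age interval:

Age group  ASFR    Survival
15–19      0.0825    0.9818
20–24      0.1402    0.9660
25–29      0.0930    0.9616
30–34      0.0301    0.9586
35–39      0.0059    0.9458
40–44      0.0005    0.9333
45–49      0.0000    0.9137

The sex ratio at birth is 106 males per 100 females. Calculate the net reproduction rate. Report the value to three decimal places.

0.827

Proportion female at birth = 100 / (100 + 106) = 0.48544.
Each age group contributes 5 × ASFR × survival:
  15–19: 5 × 0.0825 × 0.9818 = 0.40499
  20–24: 5 × 0.1402 × 0.9660 = 0.67717
  25–29: 5 × 0.0930 × 0.9616 = 0.44714
  30–34: 5 × 0.0301 × 0.9586 = 0.14427
  35–39: 5 × 0.0059 × 0.9458 = 0.02790
  40–44: 5 × 0.0005 × 0.9333 = 0.00233
  45–49: 5 × 0.0000 × 0.9137 = 0.00000
Sum = 1.70380
NRR = 0.48544 × 1.70380 = 0.82709
An NRR under 1 implies long-run decline under these rates.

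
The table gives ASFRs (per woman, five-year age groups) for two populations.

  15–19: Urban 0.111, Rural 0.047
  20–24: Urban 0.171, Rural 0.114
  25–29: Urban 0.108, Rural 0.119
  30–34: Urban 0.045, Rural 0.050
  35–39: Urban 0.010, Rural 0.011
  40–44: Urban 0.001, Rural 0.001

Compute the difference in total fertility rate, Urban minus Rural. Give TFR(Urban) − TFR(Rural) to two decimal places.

0.52

Urban:
  Sum of ASFRs = 0.111 + 0.171 + 0.108 + 0.045 + 0.010 + 0.001 = 0.446
  TFR = 5 × 0.446 = 2.23
Rural:
  Sum of ASFRs = 0.047 + 0.114 + 0.119 + 0.050 + 0.011 + 0.001 = 0.342
  TFR = 5 × 0.342 = 1.71
Difference = 2.23 − 1.71 = 0.52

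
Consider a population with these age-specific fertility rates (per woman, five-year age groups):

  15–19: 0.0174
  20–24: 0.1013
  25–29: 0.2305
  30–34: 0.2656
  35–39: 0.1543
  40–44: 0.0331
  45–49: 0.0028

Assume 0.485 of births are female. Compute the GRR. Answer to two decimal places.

1.95

Proportion female at birth = 0.485.
Sum of ASFRs = 0.0174 + 0.1013 + 0.2305 + 0.2656 + 0.1543 + 0.0331 + 0.0028 = 0.8050
TFR = 5 × 0.8050 = 4.025
GRR = 0.485 × 4.025 = 1.95213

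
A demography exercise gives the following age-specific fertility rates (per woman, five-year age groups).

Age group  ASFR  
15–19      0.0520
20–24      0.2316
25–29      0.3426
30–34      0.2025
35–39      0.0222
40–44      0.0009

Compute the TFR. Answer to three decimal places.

Sum of ASFRs = 0.0520 + 0.2316 + 0.3426 + 0.2025 + 0.0222 + 0.0009 = 0.8518
TFR = 5 × 0.8518 = 4.259

4.259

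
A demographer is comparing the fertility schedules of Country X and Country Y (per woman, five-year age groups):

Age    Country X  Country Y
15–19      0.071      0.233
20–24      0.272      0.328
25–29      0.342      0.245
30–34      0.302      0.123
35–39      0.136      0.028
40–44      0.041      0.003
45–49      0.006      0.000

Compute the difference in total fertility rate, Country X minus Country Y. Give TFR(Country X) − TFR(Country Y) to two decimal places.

Country X:
  Sum of ASFRs = 0.071 + 0.272 + 0.342 + 0.302 + 0.136 + 0.041 + 0.006 = 1.170
  TFR = 5 × 1.170 = 5.85
Country Y:
  Sum of ASFRs = 0.233 + 0.328 + 0.245 + 0.123 + 0.028 + 0.003 + 0.000 = 0.960
  TFR = 5 × 0.960 = 4.8
Difference = 5.85 − 4.8 = 1.05

1.05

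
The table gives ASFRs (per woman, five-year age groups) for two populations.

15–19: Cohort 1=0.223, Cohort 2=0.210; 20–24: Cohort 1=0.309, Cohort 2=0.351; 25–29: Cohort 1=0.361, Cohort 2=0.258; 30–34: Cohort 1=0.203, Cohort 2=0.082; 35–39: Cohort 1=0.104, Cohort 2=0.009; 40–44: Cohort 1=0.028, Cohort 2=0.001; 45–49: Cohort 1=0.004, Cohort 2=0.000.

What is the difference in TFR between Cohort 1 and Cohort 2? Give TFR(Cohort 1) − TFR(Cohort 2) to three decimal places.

1.605

Cohort 1:
  Sum of ASFRs = 0.223 + 0.309 + 0.361 + 0.203 + 0.104 + 0.028 + 0.004 = 1.232
  TFR = 5 × 1.232 = 6.16
Cohort 2:
  Sum of ASFRs = 0.210 + 0.351 + 0.258 + 0.082 + 0.009 + 0.001 + 0.000 = 0.911
  TFR = 5 × 0.911 = 4.555
Difference = 6.16 − 4.555 = 1.605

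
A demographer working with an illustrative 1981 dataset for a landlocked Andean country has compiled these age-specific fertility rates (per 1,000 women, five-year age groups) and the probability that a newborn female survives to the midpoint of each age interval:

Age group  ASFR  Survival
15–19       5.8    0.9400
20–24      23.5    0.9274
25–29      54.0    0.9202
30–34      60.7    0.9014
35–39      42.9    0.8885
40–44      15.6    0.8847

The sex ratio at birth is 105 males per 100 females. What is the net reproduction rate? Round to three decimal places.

0.448

Proportion female at birth = 100 / (100 + 105) = 0.48780.
Per-age-group product (5 × ASFR × survival probability):
  15–19: 5 × 5.8/1000 × 0.9400 = 0.02726
  20–24: 5 × 23.5/1000 × 0.9274 = 0.10897
  25–29: 5 × 54.0/1000 × 0.9202 = 0.24845
  30–34: 5 × 60.7/1000 × 0.9014 = 0.27357
  35–39: 5 × 42.9/1000 × 0.8885 = 0.19058
  40–44: 5 × 15.6/1000 × 0.8847 = 0.06901
Sum = 0.91784
NRR = 0.48780 × 0.91784 = 0.44772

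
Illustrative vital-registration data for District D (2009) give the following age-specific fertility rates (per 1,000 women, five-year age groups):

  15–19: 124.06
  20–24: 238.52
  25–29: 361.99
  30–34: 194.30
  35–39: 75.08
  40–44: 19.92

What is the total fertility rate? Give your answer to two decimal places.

Sum of ASFRs = 124.06 + 238.52 + 361.99 + 194.30 + 75.08 + 19.92 = 1013.87
TFR = 5 × 1013.87 / 1000 = 5.06935

5.07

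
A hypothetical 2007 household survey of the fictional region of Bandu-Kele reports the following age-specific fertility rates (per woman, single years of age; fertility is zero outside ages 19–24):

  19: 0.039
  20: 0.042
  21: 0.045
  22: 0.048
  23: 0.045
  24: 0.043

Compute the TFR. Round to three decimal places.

Sum of ASFRs = 0.039 + 0.042 + 0.045 + 0.048 + 0.045 + 0.043 = 0.262
TFR = 0.262

0.262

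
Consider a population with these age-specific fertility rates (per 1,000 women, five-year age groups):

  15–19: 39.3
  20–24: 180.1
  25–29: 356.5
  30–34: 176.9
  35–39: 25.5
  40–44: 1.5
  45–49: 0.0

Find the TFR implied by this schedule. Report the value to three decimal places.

3.899

Sum of ASFRs = 39.3 + 180.1 + 356.5 + 176.9 + 25.5 + 1.5 + 0.0 = 779.8
TFR = 5 × 779.8 / 1000 = 3.899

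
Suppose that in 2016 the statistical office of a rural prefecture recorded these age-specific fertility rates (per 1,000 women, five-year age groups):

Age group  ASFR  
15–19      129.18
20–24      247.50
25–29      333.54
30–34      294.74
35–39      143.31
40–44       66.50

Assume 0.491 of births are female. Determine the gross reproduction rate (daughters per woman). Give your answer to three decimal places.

Proportion female at birth = 0.491.
Sum of ASFRs = 129.18 + 247.50 + 333.54 + 294.74 + 143.31 + 66.50 = 1214.77
TFR = 5 × 1214.77 / 1000 = 6.07385
GRR = 0.491 × 6.07385 = 2.98226

2.982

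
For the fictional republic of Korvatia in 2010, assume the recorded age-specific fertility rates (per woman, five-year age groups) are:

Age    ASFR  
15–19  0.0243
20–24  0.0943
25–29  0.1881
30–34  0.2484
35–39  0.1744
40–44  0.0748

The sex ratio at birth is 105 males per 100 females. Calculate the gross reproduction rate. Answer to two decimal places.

1.96

Proportion female at birth = 100 / (100 + 105) = 0.48780.
Sum of ASFRs = 0.0243 + 0.0943 + 0.1881 + 0.2484 + 0.1744 + 0.0748 = 0.8043
TFR = 5 × 0.8043 = 4.0215
GRR = 0.48780 × 4.0215 = 1.96169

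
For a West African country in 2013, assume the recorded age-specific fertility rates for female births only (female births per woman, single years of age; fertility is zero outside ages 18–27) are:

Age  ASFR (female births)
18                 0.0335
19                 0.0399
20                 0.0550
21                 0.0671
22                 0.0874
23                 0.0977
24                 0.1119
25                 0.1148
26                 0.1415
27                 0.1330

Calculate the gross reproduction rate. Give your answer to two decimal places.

Sum of female ASFRs = 0.0335 + 0.0399 + 0.0550 + 0.0671 + 0.0874 + 0.0977 + 0.1119 + 0.1148 + 0.1415 + 0.1330 = 0.8818
GRR = 0.8818

0.88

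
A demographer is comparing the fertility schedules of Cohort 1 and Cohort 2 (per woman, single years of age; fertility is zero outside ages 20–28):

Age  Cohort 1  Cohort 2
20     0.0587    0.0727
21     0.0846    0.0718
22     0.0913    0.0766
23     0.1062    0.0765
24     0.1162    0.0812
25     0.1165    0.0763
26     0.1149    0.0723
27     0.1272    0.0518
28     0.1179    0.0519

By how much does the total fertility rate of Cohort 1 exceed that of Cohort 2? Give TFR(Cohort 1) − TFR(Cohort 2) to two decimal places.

Cohort 1:
  Sum of ASFRs = 0.0587 + 0.0846 + 0.0913 + 0.1062 + 0.1162 + 0.1165 + 0.1149 + 0.1272 + 0.1179 = 0.9335
  TFR = 0.9335
Cohort 2:
  Sum of ASFRs = 0.0727 + 0.0718 + 0.0766 + 0.0765 + 0.0812 + 0.0763 + 0.0723 + 0.0518 + 0.0519 = 0.6311
  TFR = 0.6311
Difference = 0.9335 − 0.6311 = 0.3024

0.30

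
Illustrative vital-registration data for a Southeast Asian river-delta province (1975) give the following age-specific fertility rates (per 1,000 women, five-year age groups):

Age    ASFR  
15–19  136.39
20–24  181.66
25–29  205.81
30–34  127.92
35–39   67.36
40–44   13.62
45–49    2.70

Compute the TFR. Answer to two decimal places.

3.68

Sum of ASFRs = 136.39 + 181.66 + 205.81 + 127.92 + 67.36 + 13.62 + 2.70 = 735.46
TFR = 5 × 735.46 / 1000 = 3.6773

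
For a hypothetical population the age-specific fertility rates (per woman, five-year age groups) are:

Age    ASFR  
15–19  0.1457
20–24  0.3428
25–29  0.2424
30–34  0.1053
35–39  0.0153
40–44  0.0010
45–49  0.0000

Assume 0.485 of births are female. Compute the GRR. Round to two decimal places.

2.07

Proportion female at birth = 0.485.
Sum of ASFRs = 0.1457 + 0.3428 + 0.2424 + 0.1053 + 0.0153 + 0.0010 + 0.0000 = 0.8525
TFR = 5 × 0.8525 = 4.2625
GRR = 0.485 × 4.2625 = 2.06731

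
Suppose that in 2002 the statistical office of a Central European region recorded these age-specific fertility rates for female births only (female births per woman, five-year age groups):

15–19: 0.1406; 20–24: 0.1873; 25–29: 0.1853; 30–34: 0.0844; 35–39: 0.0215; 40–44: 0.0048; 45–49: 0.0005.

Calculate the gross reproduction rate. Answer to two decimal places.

Sum of female ASFRs = 0.1406 + 0.1873 + 0.1853 + 0.0844 + 0.0215 + 0.0048 + 0.0005 = 0.6244
GRR = 5 × 0.6244 = 3.122

3.12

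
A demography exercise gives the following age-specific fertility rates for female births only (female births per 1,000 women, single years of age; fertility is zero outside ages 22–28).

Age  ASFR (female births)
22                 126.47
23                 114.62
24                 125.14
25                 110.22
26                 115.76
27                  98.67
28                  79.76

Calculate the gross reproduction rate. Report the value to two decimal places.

Sum of female ASFRs = 126.47 + 114.62 + 125.14 + 110.22 + 115.76 + 98.67 + 79.76 = 770.64
GRR = 770.64 / 1000 = 0.77064

0.77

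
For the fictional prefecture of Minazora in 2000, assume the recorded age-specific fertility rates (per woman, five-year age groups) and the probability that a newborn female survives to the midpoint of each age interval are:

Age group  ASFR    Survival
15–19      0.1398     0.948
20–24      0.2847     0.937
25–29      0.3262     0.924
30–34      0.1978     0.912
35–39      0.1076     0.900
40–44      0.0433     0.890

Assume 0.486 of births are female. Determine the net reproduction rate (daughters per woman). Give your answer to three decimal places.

Proportion female at birth = 0.486.
Survival-weighted fertility by age (5·fₓ·Sₓ):
  15–19: 5 × 0.1398 × 0.948 = 0.66265
  20–24: 5 × 0.2847 × 0.937 = 1.33382
  25–29: 5 × 0.3262 × 0.924 = 1.50704
  30–34: 5 × 0.1978 × 0.912 = 0.90197
  35–39: 5 × 0.1076 × 0.900 = 0.48420
  40–44: 5 × 0.0433 × 0.890 = 0.19269
Sum = 5.08237
NRR = 0.486 × 5.08237 = 2.47003
NRR > 1, so each generation more than replaces itself.

2.470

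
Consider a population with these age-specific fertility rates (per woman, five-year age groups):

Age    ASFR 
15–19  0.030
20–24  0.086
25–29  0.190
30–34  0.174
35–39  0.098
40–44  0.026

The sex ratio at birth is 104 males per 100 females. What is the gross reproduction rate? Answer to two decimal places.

Proportion female at birth = 100 / (100 + 104) = 0.49020.
Sum of ASFRs = 0.030 + 0.086 + 0.190 + 0.174 + 0.098 + 0.026 = 0.604
TFR = 5 × 0.604 = 3.02
GRR = 0.49020 × 3.02 = 1.48040

1.48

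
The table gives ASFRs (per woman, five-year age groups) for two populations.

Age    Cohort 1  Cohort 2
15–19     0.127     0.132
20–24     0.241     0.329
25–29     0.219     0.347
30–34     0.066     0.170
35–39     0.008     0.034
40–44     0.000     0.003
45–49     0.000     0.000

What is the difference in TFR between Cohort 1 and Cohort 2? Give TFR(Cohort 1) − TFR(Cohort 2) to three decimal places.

-1.770

Cohort 1:
  Sum of ASFRs = 0.127 + 0.241 + 0.219 + 0.066 + 0.008 + 0.000 + 0.000 = 0.661
  TFR = 5 × 0.661 = 3.305
Cohort 2:
  Sum of ASFRs = 0.132 + 0.329 + 0.347 + 0.170 + 0.034 + 0.003 + 0.000 = 1.015
  TFR = 5 × 1.015 = 5.075
Difference = 3.305 − 5.075 = -1.77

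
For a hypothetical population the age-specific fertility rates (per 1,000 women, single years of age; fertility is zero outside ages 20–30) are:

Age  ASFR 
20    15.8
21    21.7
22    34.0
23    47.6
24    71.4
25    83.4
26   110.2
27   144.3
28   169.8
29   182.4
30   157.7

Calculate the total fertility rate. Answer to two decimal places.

1.04

Sum of ASFRs = 15.8 + 21.7 + 34.0 + 47.6 + 71.4 + 83.4 + 110.2 + 144.3 + 169.8 + 182.4 + 157.7 = 1038.3
TFR = 1038.3 / 1000 = 1.0383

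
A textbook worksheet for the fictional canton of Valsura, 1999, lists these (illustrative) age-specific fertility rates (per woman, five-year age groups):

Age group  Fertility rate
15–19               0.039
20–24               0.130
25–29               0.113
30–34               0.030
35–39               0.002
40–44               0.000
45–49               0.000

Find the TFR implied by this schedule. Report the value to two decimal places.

1.57

Sum of ASFRs = 0.039 + 0.130 + 0.113 + 0.030 + 0.002 + 0.000 + 0.000 = 0.314
TFR = 5 × 0.314 = 1.57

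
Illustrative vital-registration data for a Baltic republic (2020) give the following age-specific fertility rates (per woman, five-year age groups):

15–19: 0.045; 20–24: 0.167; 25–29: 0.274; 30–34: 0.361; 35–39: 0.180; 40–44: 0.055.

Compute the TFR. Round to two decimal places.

Sum of ASFRs = 0.045 + 0.167 + 0.274 + 0.361 + 0.180 + 0.055 = 1.082
TFR = 5 × 1.082 = 5.41

5.41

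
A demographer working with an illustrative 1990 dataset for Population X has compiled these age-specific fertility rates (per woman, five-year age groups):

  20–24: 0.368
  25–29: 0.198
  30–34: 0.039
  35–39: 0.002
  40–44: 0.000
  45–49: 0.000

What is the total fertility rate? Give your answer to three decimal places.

Sum of ASFRs = 0.368 + 0.198 + 0.039 + 0.002 + 0.000 + 0.000 = 0.607
TFR = 5 × 0.607 = 3.035

3.035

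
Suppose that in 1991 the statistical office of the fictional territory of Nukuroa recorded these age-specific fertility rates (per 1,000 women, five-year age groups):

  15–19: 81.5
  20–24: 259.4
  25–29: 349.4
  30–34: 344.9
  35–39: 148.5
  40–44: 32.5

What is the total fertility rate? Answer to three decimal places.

Sum of ASFRs = 81.5 + 259.4 + 349.4 + 344.9 + 148.5 + 32.5 = 1216.2
TFR = 5 × 1216.2 / 1000 = 6.081

6.081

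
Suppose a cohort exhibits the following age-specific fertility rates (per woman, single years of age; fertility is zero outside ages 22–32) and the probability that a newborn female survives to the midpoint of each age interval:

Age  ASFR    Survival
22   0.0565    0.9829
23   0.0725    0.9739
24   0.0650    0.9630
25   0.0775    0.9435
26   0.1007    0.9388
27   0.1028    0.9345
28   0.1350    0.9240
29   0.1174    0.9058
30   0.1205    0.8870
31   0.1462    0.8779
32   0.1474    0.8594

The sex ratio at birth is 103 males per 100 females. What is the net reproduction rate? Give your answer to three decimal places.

Proportion female at birth = 100 / (100 + 103) = 0.49261.
Survival-weighted fertility by age (1·fₓ·Sₓ):
  22: 1 × 0.0565 × 0.9829 = 0.05553
  23: 1 × 0.0725 × 0.9739 = 0.07061
  24: 1 × 0.0650 × 0.9630 = 0.06260
  25: 1 × 0.0775 × 0.9435 = 0.07312
  26: 1 × 0.1007 × 0.9388 = 0.09454
  27: 1 × 0.1028 × 0.9345 = 0.09607
  28: 1 × 0.1350 × 0.9240 = 0.12474
  29: 1 × 0.1174 × 0.9058 = 0.10634
  30: 1 × 0.1205 × 0.8870 = 0.10688
  31: 1 × 0.1462 × 0.8779 = 0.12835
  32: 1 × 0.1474 × 0.8594 = 0.12668
Sum = 1.04546
NRR = 0.49261 × 1.04546 = 0.51500

0.515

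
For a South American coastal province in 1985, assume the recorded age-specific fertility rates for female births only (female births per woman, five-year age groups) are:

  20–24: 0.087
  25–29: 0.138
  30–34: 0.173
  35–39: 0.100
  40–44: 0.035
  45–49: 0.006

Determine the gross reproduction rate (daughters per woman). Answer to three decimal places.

Sum of female ASFRs = 0.087 + 0.138 + 0.173 + 0.100 + 0.035 + 0.006 = 0.539
GRR = 5 × 0.539 = 2.695

2.695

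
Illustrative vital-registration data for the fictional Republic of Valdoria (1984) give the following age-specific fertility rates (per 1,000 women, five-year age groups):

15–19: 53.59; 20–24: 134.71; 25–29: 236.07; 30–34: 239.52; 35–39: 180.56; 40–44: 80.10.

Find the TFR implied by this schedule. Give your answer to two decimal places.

4.62

Sum of ASFRs = 53.59 + 134.71 + 236.07 + 239.52 + 180.56 + 80.10 = 924.55
TFR = 5 × 924.55 / 1000 = 4.62275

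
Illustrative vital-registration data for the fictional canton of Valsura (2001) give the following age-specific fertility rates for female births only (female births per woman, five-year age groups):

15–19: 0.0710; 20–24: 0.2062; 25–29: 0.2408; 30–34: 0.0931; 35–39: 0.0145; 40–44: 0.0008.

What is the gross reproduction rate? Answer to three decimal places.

Sum of female ASFRs = 0.0710 + 0.2062 + 0.2408 + 0.0931 + 0.0145 + 0.0008 = 0.6264
GRR = 5 × 0.6264 = 3.132

3.132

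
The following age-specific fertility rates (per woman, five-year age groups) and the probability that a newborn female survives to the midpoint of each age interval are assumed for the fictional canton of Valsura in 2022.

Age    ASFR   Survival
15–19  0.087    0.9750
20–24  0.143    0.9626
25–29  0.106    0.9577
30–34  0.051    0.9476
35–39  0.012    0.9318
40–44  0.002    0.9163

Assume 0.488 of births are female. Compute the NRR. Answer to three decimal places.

0.940

Proportion female at birth = 0.488.
Weighting each age-specific rate by interval width and survival:
  15–19: 5 × 0.087 × 0.9750 = 0.42413
  20–24: 5 × 0.143 × 0.9626 = 0.68826
  25–29: 5 × 0.106 × 0.9577 = 0.50758
  30–34: 5 × 0.051 × 0.9476 = 0.24164
  35–39: 5 × 0.012 × 0.9318 = 0.05591
  40–44: 5 × 0.002 × 0.9163 = 0.00916
Sum = 1.92668
NRR = 0.488 × 1.92668 = 0.94022
With NRR below 1 the population is below replacement fertility.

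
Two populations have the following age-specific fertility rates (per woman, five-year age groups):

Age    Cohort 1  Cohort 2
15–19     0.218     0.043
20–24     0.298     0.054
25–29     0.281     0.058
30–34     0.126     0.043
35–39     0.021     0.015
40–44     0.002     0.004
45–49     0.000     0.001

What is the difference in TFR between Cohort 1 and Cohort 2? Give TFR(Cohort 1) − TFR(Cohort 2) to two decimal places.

3.64

Cohort 1:
  Sum of ASFRs = 0.218 + 0.298 + 0.281 + 0.126 + 0.021 + 0.002 + 0.000 = 0.946
  TFR = 5 × 0.946 = 4.73
Cohort 2:
  Sum of ASFRs = 0.043 + 0.054 + 0.058 + 0.043 + 0.015 + 0.004 + 0.001 = 0.218
  TFR = 5 × 0.218 = 1.09
Difference = 4.73 − 1.09 = 3.64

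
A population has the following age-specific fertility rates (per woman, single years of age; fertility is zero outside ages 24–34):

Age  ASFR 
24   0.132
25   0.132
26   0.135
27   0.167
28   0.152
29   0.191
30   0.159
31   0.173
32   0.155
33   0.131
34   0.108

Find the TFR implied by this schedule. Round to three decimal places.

1.635

Sum of ASFRs = 0.132 + 0.132 + 0.135 + 0.167 + 0.152 + 0.191 + 0.159 + 0.173 + 0.155 + 0.131 + 0.108 = 1.635
TFR = 1.635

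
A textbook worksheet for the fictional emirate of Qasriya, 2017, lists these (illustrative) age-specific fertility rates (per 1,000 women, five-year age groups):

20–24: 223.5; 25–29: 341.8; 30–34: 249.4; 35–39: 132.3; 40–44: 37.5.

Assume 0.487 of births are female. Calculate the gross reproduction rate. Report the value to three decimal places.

2.397

Proportion female at birth = 0.487.
Sum of ASFRs = 223.5 + 341.8 + 249.4 + 132.3 + 37.5 = 984.5
TFR = 5 × 984.5 / 1000 = 4.9225
GRR = 0.487 × 4.9225 = 2.39726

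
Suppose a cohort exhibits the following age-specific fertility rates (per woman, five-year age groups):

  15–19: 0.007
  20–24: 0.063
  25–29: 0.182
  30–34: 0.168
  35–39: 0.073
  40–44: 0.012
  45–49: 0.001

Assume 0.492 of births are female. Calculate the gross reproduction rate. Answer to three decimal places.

Proportion female at birth = 0.492.
Sum of ASFRs = 0.007 + 0.063 + 0.182 + 0.168 + 0.073 + 0.012 + 0.001 = 0.506
TFR = 5 × 0.506 = 2.53
GRR = 0.492 × 2.53 = 1.24476

1.245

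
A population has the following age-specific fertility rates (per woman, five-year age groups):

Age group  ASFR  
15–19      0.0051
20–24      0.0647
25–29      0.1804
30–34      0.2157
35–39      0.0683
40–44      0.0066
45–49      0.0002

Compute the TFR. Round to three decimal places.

2.705

Sum of ASFRs = 0.0051 + 0.0647 + 0.1804 + 0.2157 + 0.0683 + 0.0066 + 0.0002 = 0.5410
TFR = 5 × 0.5410 = 2.705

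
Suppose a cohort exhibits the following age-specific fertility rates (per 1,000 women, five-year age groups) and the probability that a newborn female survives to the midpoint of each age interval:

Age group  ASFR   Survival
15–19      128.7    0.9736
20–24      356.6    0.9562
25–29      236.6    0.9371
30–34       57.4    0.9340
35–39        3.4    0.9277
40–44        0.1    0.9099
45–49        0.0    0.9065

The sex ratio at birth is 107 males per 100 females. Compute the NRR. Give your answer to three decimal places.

Proportion female at birth = 100 / (100 + 107) = 0.48309.
Survival-weighted fertility by age (5·fₓ·Sₓ):
  15–19: 5 × 128.7/1000 × 0.9736 = 0.62651
  20–24: 5 × 356.6/1000 × 0.9562 = 1.70490
  25–29: 5 × 236.6/1000 × 0.9371 = 1.10859
  30–34: 5 × 57.4/1000 × 0.9340 = 0.26806
  35–39: 5 × 3.4/1000 × 0.9277 = 0.01577
  40–44: 5 × 0.1/1000 × 0.9099 = 0.00045
  45–49: 5 × 0.0/1000 × 0.9065 = 0.00000
Sum = 3.72428
NRR = 0.48309 × 3.72428 = 1.79916

1.799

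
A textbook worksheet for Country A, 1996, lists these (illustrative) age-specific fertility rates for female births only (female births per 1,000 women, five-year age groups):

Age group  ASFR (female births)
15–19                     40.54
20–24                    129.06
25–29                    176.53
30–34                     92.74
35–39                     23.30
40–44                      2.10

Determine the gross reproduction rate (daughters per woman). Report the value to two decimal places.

2.32

Sum of female ASFRs = 40.54 + 129.06 + 176.53 + 92.74 + 23.30 + 2.10 = 464.27
GRR = 5 × 464.27 / 1000 = 2.32135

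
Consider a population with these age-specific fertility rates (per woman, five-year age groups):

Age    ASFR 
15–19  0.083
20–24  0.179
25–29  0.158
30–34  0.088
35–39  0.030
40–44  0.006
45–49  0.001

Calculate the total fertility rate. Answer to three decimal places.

2.725

Sum of ASFRs = 0.083 + 0.179 + 0.158 + 0.088 + 0.030 + 0.006 + 0.001 = 0.545
TFR = 5 × 0.545 = 2.725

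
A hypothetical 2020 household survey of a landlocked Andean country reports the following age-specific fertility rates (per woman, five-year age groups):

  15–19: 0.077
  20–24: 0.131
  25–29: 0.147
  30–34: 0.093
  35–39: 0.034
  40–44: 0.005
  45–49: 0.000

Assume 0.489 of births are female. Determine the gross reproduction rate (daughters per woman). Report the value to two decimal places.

Proportion female at birth = 0.489.
Sum of ASFRs = 0.077 + 0.131 + 0.147 + 0.093 + 0.034 + 0.005 + 0.000 = 0.487
TFR = 5 × 0.487 = 2.435
GRR = 0.489 × 2.435 = 1.19072

1.19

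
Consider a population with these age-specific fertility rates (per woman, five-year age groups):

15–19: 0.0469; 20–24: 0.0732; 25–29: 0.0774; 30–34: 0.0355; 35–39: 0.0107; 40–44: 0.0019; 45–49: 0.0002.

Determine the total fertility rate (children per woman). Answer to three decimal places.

1.229

Sum of ASFRs = 0.0469 + 0.0732 + 0.0774 + 0.0355 + 0.0107 + 0.0019 + 0.0002 = 0.2458
TFR = 5 × 0.2458 = 1.229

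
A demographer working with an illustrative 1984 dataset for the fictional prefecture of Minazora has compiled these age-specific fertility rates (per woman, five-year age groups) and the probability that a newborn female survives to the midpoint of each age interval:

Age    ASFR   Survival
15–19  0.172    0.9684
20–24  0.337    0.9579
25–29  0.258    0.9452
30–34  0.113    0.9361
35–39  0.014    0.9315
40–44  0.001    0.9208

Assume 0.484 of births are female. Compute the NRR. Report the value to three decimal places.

Proportion female at birth = 0.484.
Weighting each age-specific rate by interval width and survival:
  15–19: 5 × 0.172 × 0.9684 = 0.83282
  20–24: 5 × 0.337 × 0.9579 = 1.61406
  25–29: 5 × 0.258 × 0.9452 = 1.21931
  30–34: 5 × 0.113 × 0.9361 = 0.52890
  35–39: 5 × 0.014 × 0.9315 = 0.06521
  40–44: 5 × 0.001 × 0.9208 = 0.00460
Sum = 4.26490
NRR = 0.484 × 4.26490 = 2.06421

2.064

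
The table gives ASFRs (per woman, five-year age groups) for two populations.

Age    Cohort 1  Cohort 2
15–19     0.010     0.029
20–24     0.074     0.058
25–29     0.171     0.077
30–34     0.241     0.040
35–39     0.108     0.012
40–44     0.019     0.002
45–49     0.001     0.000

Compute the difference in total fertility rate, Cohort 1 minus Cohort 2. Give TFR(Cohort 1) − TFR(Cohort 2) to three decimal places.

2.030

Cohort 1:
  Sum of ASFRs = 0.010 + 0.074 + 0.171 + 0.241 + 0.108 + 0.019 + 0.001 = 0.624
  TFR = 5 × 0.624 = 3.12
Cohort 2:
  Sum of ASFRs = 0.029 + 0.058 + 0.077 + 0.040 + 0.012 + 0.002 + 0.000 = 0.218
  TFR = 5 × 0.218 = 1.09
Difference = 3.12 − 1.09 = 2.03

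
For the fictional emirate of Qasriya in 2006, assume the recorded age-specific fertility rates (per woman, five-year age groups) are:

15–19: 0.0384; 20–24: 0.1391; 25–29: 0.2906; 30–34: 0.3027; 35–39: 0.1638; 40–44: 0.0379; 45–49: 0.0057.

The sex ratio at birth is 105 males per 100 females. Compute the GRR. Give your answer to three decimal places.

Proportion female at birth = 100 / (100 + 105) = 0.48780.
Sum of ASFRs = 0.0384 + 0.1391 + 0.2906 + 0.3027 + 0.1638 + 0.0379 + 0.0057 = 0.9782
TFR = 5 × 0.9782 = 4.891
GRR = 0.48780 × 4.891 = 2.38583

2.386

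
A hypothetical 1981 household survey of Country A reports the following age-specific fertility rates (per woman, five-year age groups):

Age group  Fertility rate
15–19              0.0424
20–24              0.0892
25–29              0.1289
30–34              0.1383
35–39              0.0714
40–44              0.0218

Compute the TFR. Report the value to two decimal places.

Sum of ASFRs = 0.0424 + 0.0892 + 0.1289 + 0.1383 + 0.0714 + 0.0218 = 0.4920
TFR = 5 × 0.4920 = 2.46

2.46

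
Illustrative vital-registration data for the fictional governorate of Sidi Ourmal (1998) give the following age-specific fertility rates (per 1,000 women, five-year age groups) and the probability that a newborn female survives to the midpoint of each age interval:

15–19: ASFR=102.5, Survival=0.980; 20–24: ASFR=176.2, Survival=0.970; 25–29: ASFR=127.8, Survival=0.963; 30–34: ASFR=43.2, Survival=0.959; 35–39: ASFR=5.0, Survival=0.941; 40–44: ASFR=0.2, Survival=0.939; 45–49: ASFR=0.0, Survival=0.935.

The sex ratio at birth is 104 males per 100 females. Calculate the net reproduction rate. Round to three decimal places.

Proportion female at birth = 100 / (100 + 104) = 0.49020.
Weighting each age-specific rate by interval width and survival:
  15–19: 5 × 102.5/1000 × 0.980 = 0.50225
  20–24: 5 × 176.2/1000 × 0.970 = 0.85457
  25–29: 5 × 127.8/1000 × 0.963 = 0.61536
  30–34: 5 × 43.2/1000 × 0.959 = 0.20714
  35–39: 5 × 5.0/1000 × 0.941 = 0.02353
  40–44: 5 × 0.2/1000 × 0.939 = 0.00094
  45–49: 5 × 0.0/1000 × 0.935 = 0.00000
Sum = 2.20379
NRR = 0.49020 × 2.20379 = 1.08030

1.080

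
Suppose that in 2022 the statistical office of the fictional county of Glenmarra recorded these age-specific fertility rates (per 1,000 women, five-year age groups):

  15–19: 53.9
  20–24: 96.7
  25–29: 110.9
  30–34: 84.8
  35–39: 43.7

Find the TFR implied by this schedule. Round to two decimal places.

Sum of ASFRs = 53.9 + 96.7 + 110.9 + 84.8 + 43.7 = 390.0
TFR = 5 × 390.0 / 1000 = 1.95

1.95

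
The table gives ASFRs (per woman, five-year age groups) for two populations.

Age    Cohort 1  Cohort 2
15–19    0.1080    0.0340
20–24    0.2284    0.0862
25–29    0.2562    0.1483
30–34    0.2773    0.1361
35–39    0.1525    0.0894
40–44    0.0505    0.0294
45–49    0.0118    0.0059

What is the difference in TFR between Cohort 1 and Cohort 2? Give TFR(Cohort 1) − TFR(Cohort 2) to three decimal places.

Cohort 1:
  Sum of ASFRs = 0.1080 + 0.2284 + 0.2562 + 0.2773 + 0.1525 + 0.0505 + 0.0118 = 1.0847
  TFR = 5 × 1.0847 = 5.4235
Cohort 2:
  Sum of ASFRs = 0.0340 + 0.0862 + 0.1483 + 0.1361 + 0.0894 + 0.0294 + 0.0059 = 0.5293
  TFR = 5 × 0.5293 = 2.6465
Difference = 5.4235 − 2.6465 = 2.777

2.777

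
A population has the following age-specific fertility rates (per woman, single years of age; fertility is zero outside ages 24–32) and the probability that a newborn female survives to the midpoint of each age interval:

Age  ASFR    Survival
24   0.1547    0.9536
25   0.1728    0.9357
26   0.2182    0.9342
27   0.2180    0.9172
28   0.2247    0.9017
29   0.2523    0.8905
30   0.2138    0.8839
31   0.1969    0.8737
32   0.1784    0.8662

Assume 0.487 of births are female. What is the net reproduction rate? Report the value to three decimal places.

0.806

Proportion female at birth = 0.487.
Weighting each age-specific rate by interval width and survival:
  24: 1 × 0.1547 × 0.9536 = 0.14752
  25: 1 × 0.1728 × 0.9357 = 0.16169
  26: 1 × 0.2182 × 0.9342 = 0.20384
  27: 1 × 0.2180 × 0.9172 = 0.19995
  28: 1 × 0.2247 × 0.9017 = 0.20261
  29: 1 × 0.2523 × 0.8905 = 0.22467
  30: 1 × 0.2138 × 0.8839 = 0.18898
  31: 1 × 0.1969 × 0.8737 = 0.17203
  32: 1 × 0.1784 × 0.8662 = 0.15453
Sum = 1.65582
NRR = 0.487 × 1.65582 = 0.80638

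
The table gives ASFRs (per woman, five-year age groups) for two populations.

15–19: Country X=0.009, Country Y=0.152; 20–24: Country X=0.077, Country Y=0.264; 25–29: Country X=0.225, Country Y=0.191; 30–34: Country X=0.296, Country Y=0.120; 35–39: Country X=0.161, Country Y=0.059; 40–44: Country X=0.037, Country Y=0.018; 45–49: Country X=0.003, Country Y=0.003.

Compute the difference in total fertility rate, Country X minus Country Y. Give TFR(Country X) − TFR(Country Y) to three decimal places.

0.005

Country X:
  Sum of ASFRs = 0.009 + 0.077 + 0.225 + 0.296 + 0.161 + 0.037 + 0.003 = 0.808
  TFR = 5 × 0.808 = 4.04
Country Y:
  Sum of ASFRs = 0.152 + 0.264 + 0.191 + 0.120 + 0.059 + 0.018 + 0.003 = 0.807
  TFR = 5 × 0.807 = 4.035
Difference = 4.04 − 4.035 = 0.005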